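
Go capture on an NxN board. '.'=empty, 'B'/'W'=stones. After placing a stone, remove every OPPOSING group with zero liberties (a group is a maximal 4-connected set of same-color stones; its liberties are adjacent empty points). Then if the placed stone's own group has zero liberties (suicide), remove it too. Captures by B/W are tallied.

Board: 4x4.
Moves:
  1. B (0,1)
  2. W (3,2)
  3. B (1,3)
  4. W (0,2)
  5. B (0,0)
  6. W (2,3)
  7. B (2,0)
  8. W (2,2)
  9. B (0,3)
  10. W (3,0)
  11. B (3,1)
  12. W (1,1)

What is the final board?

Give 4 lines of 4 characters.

Answer: BBWB
.W.B
B.WW
.BW.

Derivation:
Move 1: B@(0,1) -> caps B=0 W=0
Move 2: W@(3,2) -> caps B=0 W=0
Move 3: B@(1,3) -> caps B=0 W=0
Move 4: W@(0,2) -> caps B=0 W=0
Move 5: B@(0,0) -> caps B=0 W=0
Move 6: W@(2,3) -> caps B=0 W=0
Move 7: B@(2,0) -> caps B=0 W=0
Move 8: W@(2,2) -> caps B=0 W=0
Move 9: B@(0,3) -> caps B=0 W=0
Move 10: W@(3,0) -> caps B=0 W=0
Move 11: B@(3,1) -> caps B=1 W=0
Move 12: W@(1,1) -> caps B=1 W=0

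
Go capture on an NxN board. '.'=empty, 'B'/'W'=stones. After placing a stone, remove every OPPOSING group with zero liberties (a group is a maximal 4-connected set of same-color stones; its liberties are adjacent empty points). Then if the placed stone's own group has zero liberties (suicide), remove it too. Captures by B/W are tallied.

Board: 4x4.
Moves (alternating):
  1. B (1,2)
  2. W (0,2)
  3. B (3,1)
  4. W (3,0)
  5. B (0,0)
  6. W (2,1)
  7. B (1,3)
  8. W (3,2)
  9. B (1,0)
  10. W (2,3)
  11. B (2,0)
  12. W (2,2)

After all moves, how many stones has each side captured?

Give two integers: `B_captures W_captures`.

Answer: 0 1

Derivation:
Move 1: B@(1,2) -> caps B=0 W=0
Move 2: W@(0,2) -> caps B=0 W=0
Move 3: B@(3,1) -> caps B=0 W=0
Move 4: W@(3,0) -> caps B=0 W=0
Move 5: B@(0,0) -> caps B=0 W=0
Move 6: W@(2,1) -> caps B=0 W=0
Move 7: B@(1,3) -> caps B=0 W=0
Move 8: W@(3,2) -> caps B=0 W=1
Move 9: B@(1,0) -> caps B=0 W=1
Move 10: W@(2,3) -> caps B=0 W=1
Move 11: B@(2,0) -> caps B=0 W=1
Move 12: W@(2,2) -> caps B=0 W=1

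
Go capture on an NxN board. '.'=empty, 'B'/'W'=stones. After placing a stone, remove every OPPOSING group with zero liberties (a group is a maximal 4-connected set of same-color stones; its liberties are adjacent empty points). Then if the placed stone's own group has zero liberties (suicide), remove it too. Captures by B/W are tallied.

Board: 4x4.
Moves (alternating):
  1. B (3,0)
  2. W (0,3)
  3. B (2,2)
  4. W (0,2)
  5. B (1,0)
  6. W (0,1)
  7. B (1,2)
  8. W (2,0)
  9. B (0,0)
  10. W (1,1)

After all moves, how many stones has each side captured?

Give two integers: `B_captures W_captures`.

Answer: 0 2

Derivation:
Move 1: B@(3,0) -> caps B=0 W=0
Move 2: W@(0,3) -> caps B=0 W=0
Move 3: B@(2,2) -> caps B=0 W=0
Move 4: W@(0,2) -> caps B=0 W=0
Move 5: B@(1,0) -> caps B=0 W=0
Move 6: W@(0,1) -> caps B=0 W=0
Move 7: B@(1,2) -> caps B=0 W=0
Move 8: W@(2,0) -> caps B=0 W=0
Move 9: B@(0,0) -> caps B=0 W=0
Move 10: W@(1,1) -> caps B=0 W=2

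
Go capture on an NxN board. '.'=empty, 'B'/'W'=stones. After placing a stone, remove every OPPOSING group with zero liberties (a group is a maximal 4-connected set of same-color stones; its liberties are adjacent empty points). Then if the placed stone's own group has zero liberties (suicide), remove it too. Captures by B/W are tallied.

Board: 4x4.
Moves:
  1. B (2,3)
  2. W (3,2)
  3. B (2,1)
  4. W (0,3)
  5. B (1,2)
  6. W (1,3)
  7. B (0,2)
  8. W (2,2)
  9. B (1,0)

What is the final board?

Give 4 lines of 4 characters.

Answer: ..B.
B.B.
.BWB
..W.

Derivation:
Move 1: B@(2,3) -> caps B=0 W=0
Move 2: W@(3,2) -> caps B=0 W=0
Move 3: B@(2,1) -> caps B=0 W=0
Move 4: W@(0,3) -> caps B=0 W=0
Move 5: B@(1,2) -> caps B=0 W=0
Move 6: W@(1,3) -> caps B=0 W=0
Move 7: B@(0,2) -> caps B=2 W=0
Move 8: W@(2,2) -> caps B=2 W=0
Move 9: B@(1,0) -> caps B=2 W=0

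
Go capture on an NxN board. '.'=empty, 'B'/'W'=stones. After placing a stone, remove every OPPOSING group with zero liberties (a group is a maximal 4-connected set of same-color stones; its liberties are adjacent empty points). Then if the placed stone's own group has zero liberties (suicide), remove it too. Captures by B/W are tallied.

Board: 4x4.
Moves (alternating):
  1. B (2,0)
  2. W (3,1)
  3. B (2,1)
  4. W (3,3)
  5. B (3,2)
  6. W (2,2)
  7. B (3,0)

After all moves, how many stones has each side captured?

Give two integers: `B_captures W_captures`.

Answer: 0 1

Derivation:
Move 1: B@(2,0) -> caps B=0 W=0
Move 2: W@(3,1) -> caps B=0 W=0
Move 3: B@(2,1) -> caps B=0 W=0
Move 4: W@(3,3) -> caps B=0 W=0
Move 5: B@(3,2) -> caps B=0 W=0
Move 6: W@(2,2) -> caps B=0 W=1
Move 7: B@(3,0) -> caps B=0 W=1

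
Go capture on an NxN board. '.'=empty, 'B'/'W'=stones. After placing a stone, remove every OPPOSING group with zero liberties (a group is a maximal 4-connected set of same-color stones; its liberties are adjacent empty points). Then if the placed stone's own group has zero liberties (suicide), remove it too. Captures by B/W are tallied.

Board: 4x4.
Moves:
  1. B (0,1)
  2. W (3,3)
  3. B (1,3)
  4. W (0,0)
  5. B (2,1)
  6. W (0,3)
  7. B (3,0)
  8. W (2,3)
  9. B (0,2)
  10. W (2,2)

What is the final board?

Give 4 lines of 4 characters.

Move 1: B@(0,1) -> caps B=0 W=0
Move 2: W@(3,3) -> caps B=0 W=0
Move 3: B@(1,3) -> caps B=0 W=0
Move 4: W@(0,0) -> caps B=0 W=0
Move 5: B@(2,1) -> caps B=0 W=0
Move 6: W@(0,3) -> caps B=0 W=0
Move 7: B@(3,0) -> caps B=0 W=0
Move 8: W@(2,3) -> caps B=0 W=0
Move 9: B@(0,2) -> caps B=1 W=0
Move 10: W@(2,2) -> caps B=1 W=0

Answer: WBB.
...B
.BWW
B..W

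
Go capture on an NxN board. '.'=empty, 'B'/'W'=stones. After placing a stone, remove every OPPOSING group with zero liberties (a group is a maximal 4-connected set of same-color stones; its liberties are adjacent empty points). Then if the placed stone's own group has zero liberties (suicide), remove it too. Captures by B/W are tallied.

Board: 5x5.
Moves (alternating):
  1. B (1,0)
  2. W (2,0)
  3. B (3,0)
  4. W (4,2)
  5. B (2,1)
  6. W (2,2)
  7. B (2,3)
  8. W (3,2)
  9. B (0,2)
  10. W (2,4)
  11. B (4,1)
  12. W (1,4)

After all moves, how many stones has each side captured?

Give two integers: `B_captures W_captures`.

Answer: 1 0

Derivation:
Move 1: B@(1,0) -> caps B=0 W=0
Move 2: W@(2,0) -> caps B=0 W=0
Move 3: B@(3,0) -> caps B=0 W=0
Move 4: W@(4,2) -> caps B=0 W=0
Move 5: B@(2,1) -> caps B=1 W=0
Move 6: W@(2,2) -> caps B=1 W=0
Move 7: B@(2,3) -> caps B=1 W=0
Move 8: W@(3,2) -> caps B=1 W=0
Move 9: B@(0,2) -> caps B=1 W=0
Move 10: W@(2,4) -> caps B=1 W=0
Move 11: B@(4,1) -> caps B=1 W=0
Move 12: W@(1,4) -> caps B=1 W=0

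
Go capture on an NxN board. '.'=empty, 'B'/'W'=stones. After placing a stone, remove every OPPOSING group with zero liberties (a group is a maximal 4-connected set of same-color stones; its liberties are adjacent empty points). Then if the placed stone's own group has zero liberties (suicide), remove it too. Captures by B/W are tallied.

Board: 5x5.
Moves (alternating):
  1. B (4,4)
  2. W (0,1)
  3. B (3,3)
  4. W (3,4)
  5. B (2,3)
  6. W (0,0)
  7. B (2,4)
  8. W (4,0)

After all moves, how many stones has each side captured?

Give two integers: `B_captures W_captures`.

Answer: 1 0

Derivation:
Move 1: B@(4,4) -> caps B=0 W=0
Move 2: W@(0,1) -> caps B=0 W=0
Move 3: B@(3,3) -> caps B=0 W=0
Move 4: W@(3,4) -> caps B=0 W=0
Move 5: B@(2,3) -> caps B=0 W=0
Move 6: W@(0,0) -> caps B=0 W=0
Move 7: B@(2,4) -> caps B=1 W=0
Move 8: W@(4,0) -> caps B=1 W=0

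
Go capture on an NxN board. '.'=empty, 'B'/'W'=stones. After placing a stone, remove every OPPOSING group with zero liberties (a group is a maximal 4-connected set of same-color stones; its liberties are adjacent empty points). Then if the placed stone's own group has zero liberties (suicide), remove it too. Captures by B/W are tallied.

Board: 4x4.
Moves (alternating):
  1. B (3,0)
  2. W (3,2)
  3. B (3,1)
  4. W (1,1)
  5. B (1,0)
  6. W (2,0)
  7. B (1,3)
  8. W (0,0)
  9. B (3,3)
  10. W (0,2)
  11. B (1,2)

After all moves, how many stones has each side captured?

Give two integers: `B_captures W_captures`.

Move 1: B@(3,0) -> caps B=0 W=0
Move 2: W@(3,2) -> caps B=0 W=0
Move 3: B@(3,1) -> caps B=0 W=0
Move 4: W@(1,1) -> caps B=0 W=0
Move 5: B@(1,0) -> caps B=0 W=0
Move 6: W@(2,0) -> caps B=0 W=0
Move 7: B@(1,3) -> caps B=0 W=0
Move 8: W@(0,0) -> caps B=0 W=1
Move 9: B@(3,3) -> caps B=0 W=1
Move 10: W@(0,2) -> caps B=0 W=1
Move 11: B@(1,2) -> caps B=0 W=1

Answer: 0 1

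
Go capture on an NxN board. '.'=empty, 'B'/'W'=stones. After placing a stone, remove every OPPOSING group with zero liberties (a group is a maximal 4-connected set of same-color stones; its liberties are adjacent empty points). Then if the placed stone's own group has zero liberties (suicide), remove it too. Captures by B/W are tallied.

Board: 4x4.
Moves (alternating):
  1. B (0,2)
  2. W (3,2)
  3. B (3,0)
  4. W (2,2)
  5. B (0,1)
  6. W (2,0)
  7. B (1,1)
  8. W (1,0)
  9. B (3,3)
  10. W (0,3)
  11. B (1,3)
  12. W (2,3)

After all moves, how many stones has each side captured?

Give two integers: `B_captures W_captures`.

Move 1: B@(0,2) -> caps B=0 W=0
Move 2: W@(3,2) -> caps B=0 W=0
Move 3: B@(3,0) -> caps B=0 W=0
Move 4: W@(2,2) -> caps B=0 W=0
Move 5: B@(0,1) -> caps B=0 W=0
Move 6: W@(2,0) -> caps B=0 W=0
Move 7: B@(1,1) -> caps B=0 W=0
Move 8: W@(1,0) -> caps B=0 W=0
Move 9: B@(3,3) -> caps B=0 W=0
Move 10: W@(0,3) -> caps B=0 W=0
Move 11: B@(1,3) -> caps B=1 W=0
Move 12: W@(2,3) -> caps B=1 W=1

Answer: 1 1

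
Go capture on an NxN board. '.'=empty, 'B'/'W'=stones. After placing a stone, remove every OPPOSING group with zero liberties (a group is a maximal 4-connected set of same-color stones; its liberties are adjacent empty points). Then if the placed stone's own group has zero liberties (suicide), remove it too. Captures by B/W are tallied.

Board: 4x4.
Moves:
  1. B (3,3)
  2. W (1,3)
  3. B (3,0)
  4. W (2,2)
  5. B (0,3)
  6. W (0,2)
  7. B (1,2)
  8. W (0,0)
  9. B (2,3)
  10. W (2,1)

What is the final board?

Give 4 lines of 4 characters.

Move 1: B@(3,3) -> caps B=0 W=0
Move 2: W@(1,3) -> caps B=0 W=0
Move 3: B@(3,0) -> caps B=0 W=0
Move 4: W@(2,2) -> caps B=0 W=0
Move 5: B@(0,3) -> caps B=0 W=0
Move 6: W@(0,2) -> caps B=0 W=1
Move 7: B@(1,2) -> caps B=0 W=1
Move 8: W@(0,0) -> caps B=0 W=1
Move 9: B@(2,3) -> caps B=0 W=1
Move 10: W@(2,1) -> caps B=0 W=1

Answer: W.W.
..BW
.WWB
B..B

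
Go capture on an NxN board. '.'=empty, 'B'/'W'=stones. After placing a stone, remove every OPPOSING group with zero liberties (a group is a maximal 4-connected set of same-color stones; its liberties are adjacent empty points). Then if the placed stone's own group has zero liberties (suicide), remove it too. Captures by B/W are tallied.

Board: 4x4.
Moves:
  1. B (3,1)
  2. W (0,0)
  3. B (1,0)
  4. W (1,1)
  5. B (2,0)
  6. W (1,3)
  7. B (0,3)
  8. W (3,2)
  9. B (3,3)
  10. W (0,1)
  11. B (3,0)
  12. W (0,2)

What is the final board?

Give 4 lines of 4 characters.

Answer: WWW.
BW.W
B...
BBWB

Derivation:
Move 1: B@(3,1) -> caps B=0 W=0
Move 2: W@(0,0) -> caps B=0 W=0
Move 3: B@(1,0) -> caps B=0 W=0
Move 4: W@(1,1) -> caps B=0 W=0
Move 5: B@(2,0) -> caps B=0 W=0
Move 6: W@(1,3) -> caps B=0 W=0
Move 7: B@(0,3) -> caps B=0 W=0
Move 8: W@(3,2) -> caps B=0 W=0
Move 9: B@(3,3) -> caps B=0 W=0
Move 10: W@(0,1) -> caps B=0 W=0
Move 11: B@(3,0) -> caps B=0 W=0
Move 12: W@(0,2) -> caps B=0 W=1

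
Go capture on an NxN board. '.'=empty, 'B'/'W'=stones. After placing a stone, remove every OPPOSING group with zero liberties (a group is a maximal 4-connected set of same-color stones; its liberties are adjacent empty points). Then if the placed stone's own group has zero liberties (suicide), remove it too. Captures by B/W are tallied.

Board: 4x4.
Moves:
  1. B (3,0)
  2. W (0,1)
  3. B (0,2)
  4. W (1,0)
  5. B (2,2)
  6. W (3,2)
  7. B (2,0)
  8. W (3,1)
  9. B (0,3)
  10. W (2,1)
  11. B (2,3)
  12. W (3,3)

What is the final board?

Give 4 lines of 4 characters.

Answer: .WBB
W...
.WBB
.WWW

Derivation:
Move 1: B@(3,0) -> caps B=0 W=0
Move 2: W@(0,1) -> caps B=0 W=0
Move 3: B@(0,2) -> caps B=0 W=0
Move 4: W@(1,0) -> caps B=0 W=0
Move 5: B@(2,2) -> caps B=0 W=0
Move 6: W@(3,2) -> caps B=0 W=0
Move 7: B@(2,0) -> caps B=0 W=0
Move 8: W@(3,1) -> caps B=0 W=0
Move 9: B@(0,3) -> caps B=0 W=0
Move 10: W@(2,1) -> caps B=0 W=2
Move 11: B@(2,3) -> caps B=0 W=2
Move 12: W@(3,3) -> caps B=0 W=2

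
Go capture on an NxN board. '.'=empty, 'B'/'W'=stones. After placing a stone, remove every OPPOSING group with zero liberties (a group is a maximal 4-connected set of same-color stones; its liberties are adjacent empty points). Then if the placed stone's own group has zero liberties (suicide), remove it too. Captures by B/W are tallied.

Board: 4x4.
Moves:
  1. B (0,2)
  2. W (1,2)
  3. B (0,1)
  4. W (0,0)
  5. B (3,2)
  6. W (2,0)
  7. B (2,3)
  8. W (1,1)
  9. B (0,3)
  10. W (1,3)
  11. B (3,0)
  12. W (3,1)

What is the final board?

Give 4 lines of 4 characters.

Move 1: B@(0,2) -> caps B=0 W=0
Move 2: W@(1,2) -> caps B=0 W=0
Move 3: B@(0,1) -> caps B=0 W=0
Move 4: W@(0,0) -> caps B=0 W=0
Move 5: B@(3,2) -> caps B=0 W=0
Move 6: W@(2,0) -> caps B=0 W=0
Move 7: B@(2,3) -> caps B=0 W=0
Move 8: W@(1,1) -> caps B=0 W=0
Move 9: B@(0,3) -> caps B=0 W=0
Move 10: W@(1,3) -> caps B=0 W=3
Move 11: B@(3,0) -> caps B=0 W=3
Move 12: W@(3,1) -> caps B=0 W=4

Answer: W...
.WWW
W..B
.WB.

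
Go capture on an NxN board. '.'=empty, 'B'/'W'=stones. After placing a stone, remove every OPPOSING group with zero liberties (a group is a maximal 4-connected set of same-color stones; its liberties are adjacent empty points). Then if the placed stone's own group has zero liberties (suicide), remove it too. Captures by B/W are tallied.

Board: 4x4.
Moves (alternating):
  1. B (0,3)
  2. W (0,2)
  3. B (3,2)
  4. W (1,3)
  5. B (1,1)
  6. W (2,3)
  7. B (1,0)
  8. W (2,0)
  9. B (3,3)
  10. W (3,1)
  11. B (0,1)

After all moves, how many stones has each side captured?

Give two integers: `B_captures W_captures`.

Move 1: B@(0,3) -> caps B=0 W=0
Move 2: W@(0,2) -> caps B=0 W=0
Move 3: B@(3,2) -> caps B=0 W=0
Move 4: W@(1,3) -> caps B=0 W=1
Move 5: B@(1,1) -> caps B=0 W=1
Move 6: W@(2,3) -> caps B=0 W=1
Move 7: B@(1,0) -> caps B=0 W=1
Move 8: W@(2,0) -> caps B=0 W=1
Move 9: B@(3,3) -> caps B=0 W=1
Move 10: W@(3,1) -> caps B=0 W=1
Move 11: B@(0,1) -> caps B=0 W=1

Answer: 0 1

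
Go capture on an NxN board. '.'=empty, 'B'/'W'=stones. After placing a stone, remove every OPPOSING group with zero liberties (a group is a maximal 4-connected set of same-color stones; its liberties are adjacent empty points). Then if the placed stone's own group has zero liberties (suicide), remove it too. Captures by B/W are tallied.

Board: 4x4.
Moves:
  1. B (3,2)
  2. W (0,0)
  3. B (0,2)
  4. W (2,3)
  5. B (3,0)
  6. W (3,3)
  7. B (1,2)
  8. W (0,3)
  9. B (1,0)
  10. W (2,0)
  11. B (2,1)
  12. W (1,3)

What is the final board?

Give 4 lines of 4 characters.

Move 1: B@(3,2) -> caps B=0 W=0
Move 2: W@(0,0) -> caps B=0 W=0
Move 3: B@(0,2) -> caps B=0 W=0
Move 4: W@(2,3) -> caps B=0 W=0
Move 5: B@(3,0) -> caps B=0 W=0
Move 6: W@(3,3) -> caps B=0 W=0
Move 7: B@(1,2) -> caps B=0 W=0
Move 8: W@(0,3) -> caps B=0 W=0
Move 9: B@(1,0) -> caps B=0 W=0
Move 10: W@(2,0) -> caps B=0 W=0
Move 11: B@(2,1) -> caps B=1 W=0
Move 12: W@(1,3) -> caps B=1 W=0

Answer: W.BW
B.BW
.B.W
B.BW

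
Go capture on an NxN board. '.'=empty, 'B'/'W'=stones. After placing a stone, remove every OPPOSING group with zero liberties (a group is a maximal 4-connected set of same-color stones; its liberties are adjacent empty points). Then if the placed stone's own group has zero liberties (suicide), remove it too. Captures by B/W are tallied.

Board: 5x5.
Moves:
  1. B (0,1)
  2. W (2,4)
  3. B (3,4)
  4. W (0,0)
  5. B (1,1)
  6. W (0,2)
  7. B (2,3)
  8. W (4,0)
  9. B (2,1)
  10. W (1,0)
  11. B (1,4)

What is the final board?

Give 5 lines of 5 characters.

Move 1: B@(0,1) -> caps B=0 W=0
Move 2: W@(2,4) -> caps B=0 W=0
Move 3: B@(3,4) -> caps B=0 W=0
Move 4: W@(0,0) -> caps B=0 W=0
Move 5: B@(1,1) -> caps B=0 W=0
Move 6: W@(0,2) -> caps B=0 W=0
Move 7: B@(2,3) -> caps B=0 W=0
Move 8: W@(4,0) -> caps B=0 W=0
Move 9: B@(2,1) -> caps B=0 W=0
Move 10: W@(1,0) -> caps B=0 W=0
Move 11: B@(1,4) -> caps B=1 W=0

Answer: WBW..
WB..B
.B.B.
....B
W....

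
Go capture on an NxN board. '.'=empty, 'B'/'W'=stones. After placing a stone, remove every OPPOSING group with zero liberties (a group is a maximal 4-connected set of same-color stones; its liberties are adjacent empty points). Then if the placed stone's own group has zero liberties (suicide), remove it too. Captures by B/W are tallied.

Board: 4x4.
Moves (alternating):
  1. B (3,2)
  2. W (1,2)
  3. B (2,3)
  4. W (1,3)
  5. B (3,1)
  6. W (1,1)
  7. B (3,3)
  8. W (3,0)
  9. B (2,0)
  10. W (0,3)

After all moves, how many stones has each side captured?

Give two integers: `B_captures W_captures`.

Answer: 1 0

Derivation:
Move 1: B@(3,2) -> caps B=0 W=0
Move 2: W@(1,2) -> caps B=0 W=0
Move 3: B@(2,3) -> caps B=0 W=0
Move 4: W@(1,3) -> caps B=0 W=0
Move 5: B@(3,1) -> caps B=0 W=0
Move 6: W@(1,1) -> caps B=0 W=0
Move 7: B@(3,3) -> caps B=0 W=0
Move 8: W@(3,0) -> caps B=0 W=0
Move 9: B@(2,0) -> caps B=1 W=0
Move 10: W@(0,3) -> caps B=1 W=0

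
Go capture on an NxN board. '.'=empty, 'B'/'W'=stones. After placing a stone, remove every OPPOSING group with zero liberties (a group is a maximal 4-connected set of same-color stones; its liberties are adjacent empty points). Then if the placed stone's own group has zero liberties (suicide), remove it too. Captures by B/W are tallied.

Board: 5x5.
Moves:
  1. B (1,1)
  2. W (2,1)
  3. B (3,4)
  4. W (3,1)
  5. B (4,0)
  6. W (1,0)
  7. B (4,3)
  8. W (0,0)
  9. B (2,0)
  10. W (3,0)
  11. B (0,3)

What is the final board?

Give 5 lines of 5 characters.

Answer: W..B.
WB...
.W...
WW..B
B..B.

Derivation:
Move 1: B@(1,1) -> caps B=0 W=0
Move 2: W@(2,1) -> caps B=0 W=0
Move 3: B@(3,4) -> caps B=0 W=0
Move 4: W@(3,1) -> caps B=0 W=0
Move 5: B@(4,0) -> caps B=0 W=0
Move 6: W@(1,0) -> caps B=0 W=0
Move 7: B@(4,3) -> caps B=0 W=0
Move 8: W@(0,0) -> caps B=0 W=0
Move 9: B@(2,0) -> caps B=0 W=0
Move 10: W@(3,0) -> caps B=0 W=1
Move 11: B@(0,3) -> caps B=0 W=1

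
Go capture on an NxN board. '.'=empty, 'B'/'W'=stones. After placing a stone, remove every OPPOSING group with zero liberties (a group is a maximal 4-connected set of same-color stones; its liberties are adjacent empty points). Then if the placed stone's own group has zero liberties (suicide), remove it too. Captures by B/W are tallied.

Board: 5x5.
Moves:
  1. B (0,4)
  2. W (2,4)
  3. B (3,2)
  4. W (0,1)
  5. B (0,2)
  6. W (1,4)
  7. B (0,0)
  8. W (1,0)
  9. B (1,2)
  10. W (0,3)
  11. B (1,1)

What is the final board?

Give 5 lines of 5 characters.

Move 1: B@(0,4) -> caps B=0 W=0
Move 2: W@(2,4) -> caps B=0 W=0
Move 3: B@(3,2) -> caps B=0 W=0
Move 4: W@(0,1) -> caps B=0 W=0
Move 5: B@(0,2) -> caps B=0 W=0
Move 6: W@(1,4) -> caps B=0 W=0
Move 7: B@(0,0) -> caps B=0 W=0
Move 8: W@(1,0) -> caps B=0 W=1
Move 9: B@(1,2) -> caps B=0 W=1
Move 10: W@(0,3) -> caps B=0 W=2
Move 11: B@(1,1) -> caps B=0 W=2

Answer: .WBW.
WBB.W
....W
..B..
.....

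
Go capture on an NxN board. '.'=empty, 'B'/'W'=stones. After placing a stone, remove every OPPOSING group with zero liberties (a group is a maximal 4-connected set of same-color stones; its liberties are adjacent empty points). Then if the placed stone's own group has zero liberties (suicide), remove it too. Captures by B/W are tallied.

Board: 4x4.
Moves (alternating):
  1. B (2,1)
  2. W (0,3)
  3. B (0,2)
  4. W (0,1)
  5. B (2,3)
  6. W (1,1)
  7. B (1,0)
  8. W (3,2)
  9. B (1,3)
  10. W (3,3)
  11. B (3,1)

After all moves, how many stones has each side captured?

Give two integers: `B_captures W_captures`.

Move 1: B@(2,1) -> caps B=0 W=0
Move 2: W@(0,3) -> caps B=0 W=0
Move 3: B@(0,2) -> caps B=0 W=0
Move 4: W@(0,1) -> caps B=0 W=0
Move 5: B@(2,3) -> caps B=0 W=0
Move 6: W@(1,1) -> caps B=0 W=0
Move 7: B@(1,0) -> caps B=0 W=0
Move 8: W@(3,2) -> caps B=0 W=0
Move 9: B@(1,3) -> caps B=1 W=0
Move 10: W@(3,3) -> caps B=1 W=0
Move 11: B@(3,1) -> caps B=1 W=0

Answer: 1 0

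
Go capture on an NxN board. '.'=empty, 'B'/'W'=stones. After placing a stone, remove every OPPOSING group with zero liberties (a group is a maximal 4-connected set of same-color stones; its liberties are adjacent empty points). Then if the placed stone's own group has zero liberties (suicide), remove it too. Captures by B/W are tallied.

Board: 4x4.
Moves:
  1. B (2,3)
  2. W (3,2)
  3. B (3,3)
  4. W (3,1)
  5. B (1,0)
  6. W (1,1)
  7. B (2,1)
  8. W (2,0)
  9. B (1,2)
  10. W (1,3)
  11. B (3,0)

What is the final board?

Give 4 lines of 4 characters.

Answer: ....
BWBW
.B.B
BWWB

Derivation:
Move 1: B@(2,3) -> caps B=0 W=0
Move 2: W@(3,2) -> caps B=0 W=0
Move 3: B@(3,3) -> caps B=0 W=0
Move 4: W@(3,1) -> caps B=0 W=0
Move 5: B@(1,0) -> caps B=0 W=0
Move 6: W@(1,1) -> caps B=0 W=0
Move 7: B@(2,1) -> caps B=0 W=0
Move 8: W@(2,0) -> caps B=0 W=0
Move 9: B@(1,2) -> caps B=0 W=0
Move 10: W@(1,3) -> caps B=0 W=0
Move 11: B@(3,0) -> caps B=1 W=0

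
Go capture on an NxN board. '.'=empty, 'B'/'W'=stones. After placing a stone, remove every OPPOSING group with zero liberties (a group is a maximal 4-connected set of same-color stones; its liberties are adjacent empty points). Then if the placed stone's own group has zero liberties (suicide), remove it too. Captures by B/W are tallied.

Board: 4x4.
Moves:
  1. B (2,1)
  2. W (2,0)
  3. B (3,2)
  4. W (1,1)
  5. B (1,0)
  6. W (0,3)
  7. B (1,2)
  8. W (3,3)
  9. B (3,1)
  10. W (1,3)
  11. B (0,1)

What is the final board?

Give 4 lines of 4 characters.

Move 1: B@(2,1) -> caps B=0 W=0
Move 2: W@(2,0) -> caps B=0 W=0
Move 3: B@(3,2) -> caps B=0 W=0
Move 4: W@(1,1) -> caps B=0 W=0
Move 5: B@(1,0) -> caps B=0 W=0
Move 6: W@(0,3) -> caps B=0 W=0
Move 7: B@(1,2) -> caps B=0 W=0
Move 8: W@(3,3) -> caps B=0 W=0
Move 9: B@(3,1) -> caps B=0 W=0
Move 10: W@(1,3) -> caps B=0 W=0
Move 11: B@(0,1) -> caps B=1 W=0

Answer: .B.W
B.BW
WB..
.BBW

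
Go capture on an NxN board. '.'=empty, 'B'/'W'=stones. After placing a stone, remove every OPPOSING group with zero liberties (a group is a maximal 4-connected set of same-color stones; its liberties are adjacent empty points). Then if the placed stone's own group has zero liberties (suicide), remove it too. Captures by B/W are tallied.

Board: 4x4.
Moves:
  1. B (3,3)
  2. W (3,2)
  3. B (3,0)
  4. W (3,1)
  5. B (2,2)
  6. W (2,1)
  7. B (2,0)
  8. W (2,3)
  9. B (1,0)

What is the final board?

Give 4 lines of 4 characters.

Answer: ....
B...
BWBW
BWW.

Derivation:
Move 1: B@(3,3) -> caps B=0 W=0
Move 2: W@(3,2) -> caps B=0 W=0
Move 3: B@(3,0) -> caps B=0 W=0
Move 4: W@(3,1) -> caps B=0 W=0
Move 5: B@(2,2) -> caps B=0 W=0
Move 6: W@(2,1) -> caps B=0 W=0
Move 7: B@(2,0) -> caps B=0 W=0
Move 8: W@(2,3) -> caps B=0 W=1
Move 9: B@(1,0) -> caps B=0 W=1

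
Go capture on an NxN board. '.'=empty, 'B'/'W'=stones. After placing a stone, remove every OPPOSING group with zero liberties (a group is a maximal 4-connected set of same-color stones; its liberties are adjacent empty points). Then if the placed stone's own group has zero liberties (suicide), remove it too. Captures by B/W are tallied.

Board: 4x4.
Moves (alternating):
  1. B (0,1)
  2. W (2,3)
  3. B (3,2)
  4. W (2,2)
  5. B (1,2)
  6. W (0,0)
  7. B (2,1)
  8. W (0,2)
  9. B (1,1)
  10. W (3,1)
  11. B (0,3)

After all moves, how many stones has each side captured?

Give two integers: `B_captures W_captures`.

Answer: 1 0

Derivation:
Move 1: B@(0,1) -> caps B=0 W=0
Move 2: W@(2,3) -> caps B=0 W=0
Move 3: B@(3,2) -> caps B=0 W=0
Move 4: W@(2,2) -> caps B=0 W=0
Move 5: B@(1,2) -> caps B=0 W=0
Move 6: W@(0,0) -> caps B=0 W=0
Move 7: B@(2,1) -> caps B=0 W=0
Move 8: W@(0,2) -> caps B=0 W=0
Move 9: B@(1,1) -> caps B=0 W=0
Move 10: W@(3,1) -> caps B=0 W=0
Move 11: B@(0,3) -> caps B=1 W=0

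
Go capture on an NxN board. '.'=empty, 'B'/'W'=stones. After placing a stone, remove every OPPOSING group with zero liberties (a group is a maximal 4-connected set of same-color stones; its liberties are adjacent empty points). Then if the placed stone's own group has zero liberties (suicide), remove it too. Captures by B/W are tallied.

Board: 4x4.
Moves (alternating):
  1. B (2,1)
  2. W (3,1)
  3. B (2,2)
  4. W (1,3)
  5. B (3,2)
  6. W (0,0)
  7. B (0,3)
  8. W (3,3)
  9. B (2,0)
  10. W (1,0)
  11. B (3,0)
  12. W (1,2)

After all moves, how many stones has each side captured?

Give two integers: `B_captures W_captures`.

Answer: 1 0

Derivation:
Move 1: B@(2,1) -> caps B=0 W=0
Move 2: W@(3,1) -> caps B=0 W=0
Move 3: B@(2,2) -> caps B=0 W=0
Move 4: W@(1,3) -> caps B=0 W=0
Move 5: B@(3,2) -> caps B=0 W=0
Move 6: W@(0,0) -> caps B=0 W=0
Move 7: B@(0,3) -> caps B=0 W=0
Move 8: W@(3,3) -> caps B=0 W=0
Move 9: B@(2,0) -> caps B=0 W=0
Move 10: W@(1,0) -> caps B=0 W=0
Move 11: B@(3,0) -> caps B=1 W=0
Move 12: W@(1,2) -> caps B=1 W=0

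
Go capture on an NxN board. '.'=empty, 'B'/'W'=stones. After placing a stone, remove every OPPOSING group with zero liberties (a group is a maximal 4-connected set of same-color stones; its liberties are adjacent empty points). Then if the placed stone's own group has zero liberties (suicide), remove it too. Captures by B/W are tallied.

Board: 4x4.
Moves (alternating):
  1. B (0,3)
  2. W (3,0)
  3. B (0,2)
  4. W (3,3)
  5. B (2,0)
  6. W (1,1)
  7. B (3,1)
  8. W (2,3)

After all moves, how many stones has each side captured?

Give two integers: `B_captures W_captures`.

Move 1: B@(0,3) -> caps B=0 W=0
Move 2: W@(3,0) -> caps B=0 W=0
Move 3: B@(0,2) -> caps B=0 W=0
Move 4: W@(3,3) -> caps B=0 W=0
Move 5: B@(2,0) -> caps B=0 W=0
Move 6: W@(1,1) -> caps B=0 W=0
Move 7: B@(3,1) -> caps B=1 W=0
Move 8: W@(2,3) -> caps B=1 W=0

Answer: 1 0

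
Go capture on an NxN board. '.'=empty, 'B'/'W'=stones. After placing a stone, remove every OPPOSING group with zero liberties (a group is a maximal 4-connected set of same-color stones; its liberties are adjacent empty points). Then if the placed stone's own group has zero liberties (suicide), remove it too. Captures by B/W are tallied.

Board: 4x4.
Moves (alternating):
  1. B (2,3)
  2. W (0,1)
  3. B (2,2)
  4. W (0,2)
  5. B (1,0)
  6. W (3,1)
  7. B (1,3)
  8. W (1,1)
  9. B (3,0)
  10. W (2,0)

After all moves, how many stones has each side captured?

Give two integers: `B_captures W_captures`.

Answer: 0 1

Derivation:
Move 1: B@(2,3) -> caps B=0 W=0
Move 2: W@(0,1) -> caps B=0 W=0
Move 3: B@(2,2) -> caps B=0 W=0
Move 4: W@(0,2) -> caps B=0 W=0
Move 5: B@(1,0) -> caps B=0 W=0
Move 6: W@(3,1) -> caps B=0 W=0
Move 7: B@(1,3) -> caps B=0 W=0
Move 8: W@(1,1) -> caps B=0 W=0
Move 9: B@(3,0) -> caps B=0 W=0
Move 10: W@(2,0) -> caps B=0 W=1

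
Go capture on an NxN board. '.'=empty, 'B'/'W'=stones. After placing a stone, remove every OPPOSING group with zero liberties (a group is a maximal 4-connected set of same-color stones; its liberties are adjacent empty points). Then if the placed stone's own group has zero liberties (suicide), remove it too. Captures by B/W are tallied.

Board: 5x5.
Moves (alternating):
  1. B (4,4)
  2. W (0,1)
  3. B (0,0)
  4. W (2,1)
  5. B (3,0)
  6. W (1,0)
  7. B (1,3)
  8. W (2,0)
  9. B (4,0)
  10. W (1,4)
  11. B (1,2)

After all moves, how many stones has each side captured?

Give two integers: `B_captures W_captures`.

Answer: 0 1

Derivation:
Move 1: B@(4,4) -> caps B=0 W=0
Move 2: W@(0,1) -> caps B=0 W=0
Move 3: B@(0,0) -> caps B=0 W=0
Move 4: W@(2,1) -> caps B=0 W=0
Move 5: B@(3,0) -> caps B=0 W=0
Move 6: W@(1,0) -> caps B=0 W=1
Move 7: B@(1,3) -> caps B=0 W=1
Move 8: W@(2,0) -> caps B=0 W=1
Move 9: B@(4,0) -> caps B=0 W=1
Move 10: W@(1,4) -> caps B=0 W=1
Move 11: B@(1,2) -> caps B=0 W=1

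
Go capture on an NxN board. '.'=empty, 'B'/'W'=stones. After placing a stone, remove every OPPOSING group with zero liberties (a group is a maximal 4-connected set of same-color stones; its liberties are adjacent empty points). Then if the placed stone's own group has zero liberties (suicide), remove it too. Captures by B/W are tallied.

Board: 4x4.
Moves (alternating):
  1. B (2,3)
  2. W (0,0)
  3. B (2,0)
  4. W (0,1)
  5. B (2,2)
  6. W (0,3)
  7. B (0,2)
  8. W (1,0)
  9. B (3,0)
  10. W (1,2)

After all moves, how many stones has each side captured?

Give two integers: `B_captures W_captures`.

Answer: 0 1

Derivation:
Move 1: B@(2,3) -> caps B=0 W=0
Move 2: W@(0,0) -> caps B=0 W=0
Move 3: B@(2,0) -> caps B=0 W=0
Move 4: W@(0,1) -> caps B=0 W=0
Move 5: B@(2,2) -> caps B=0 W=0
Move 6: W@(0,3) -> caps B=0 W=0
Move 7: B@(0,2) -> caps B=0 W=0
Move 8: W@(1,0) -> caps B=0 W=0
Move 9: B@(3,0) -> caps B=0 W=0
Move 10: W@(1,2) -> caps B=0 W=1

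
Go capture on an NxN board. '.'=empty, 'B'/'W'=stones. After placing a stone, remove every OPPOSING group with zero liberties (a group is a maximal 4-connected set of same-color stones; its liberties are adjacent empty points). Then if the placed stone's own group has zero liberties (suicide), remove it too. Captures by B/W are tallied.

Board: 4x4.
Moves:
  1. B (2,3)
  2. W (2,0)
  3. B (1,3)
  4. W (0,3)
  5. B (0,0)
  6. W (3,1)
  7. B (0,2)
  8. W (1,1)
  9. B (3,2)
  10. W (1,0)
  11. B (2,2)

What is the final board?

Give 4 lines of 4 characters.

Answer: B.B.
WW.B
W.BB
.WB.

Derivation:
Move 1: B@(2,3) -> caps B=0 W=0
Move 2: W@(2,0) -> caps B=0 W=0
Move 3: B@(1,3) -> caps B=0 W=0
Move 4: W@(0,3) -> caps B=0 W=0
Move 5: B@(0,0) -> caps B=0 W=0
Move 6: W@(3,1) -> caps B=0 W=0
Move 7: B@(0,2) -> caps B=1 W=0
Move 8: W@(1,1) -> caps B=1 W=0
Move 9: B@(3,2) -> caps B=1 W=0
Move 10: W@(1,0) -> caps B=1 W=0
Move 11: B@(2,2) -> caps B=1 W=0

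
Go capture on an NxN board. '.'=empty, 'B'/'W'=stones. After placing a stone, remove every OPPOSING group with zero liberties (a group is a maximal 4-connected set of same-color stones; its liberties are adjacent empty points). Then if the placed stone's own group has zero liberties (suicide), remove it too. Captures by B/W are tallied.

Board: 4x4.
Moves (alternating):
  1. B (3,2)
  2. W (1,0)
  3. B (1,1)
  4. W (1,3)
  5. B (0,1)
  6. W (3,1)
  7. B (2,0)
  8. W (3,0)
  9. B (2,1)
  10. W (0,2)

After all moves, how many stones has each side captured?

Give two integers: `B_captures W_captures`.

Answer: 2 0

Derivation:
Move 1: B@(3,2) -> caps B=0 W=0
Move 2: W@(1,0) -> caps B=0 W=0
Move 3: B@(1,1) -> caps B=0 W=0
Move 4: W@(1,3) -> caps B=0 W=0
Move 5: B@(0,1) -> caps B=0 W=0
Move 6: W@(3,1) -> caps B=0 W=0
Move 7: B@(2,0) -> caps B=0 W=0
Move 8: W@(3,0) -> caps B=0 W=0
Move 9: B@(2,1) -> caps B=2 W=0
Move 10: W@(0,2) -> caps B=2 W=0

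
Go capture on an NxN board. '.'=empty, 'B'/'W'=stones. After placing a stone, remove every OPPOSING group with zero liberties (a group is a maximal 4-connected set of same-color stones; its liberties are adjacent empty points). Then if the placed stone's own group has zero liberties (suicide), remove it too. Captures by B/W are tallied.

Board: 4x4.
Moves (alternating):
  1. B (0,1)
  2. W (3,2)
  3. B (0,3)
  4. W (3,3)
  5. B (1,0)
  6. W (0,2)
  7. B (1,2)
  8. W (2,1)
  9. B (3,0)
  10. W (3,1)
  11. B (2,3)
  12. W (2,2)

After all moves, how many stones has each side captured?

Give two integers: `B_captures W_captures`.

Move 1: B@(0,1) -> caps B=0 W=0
Move 2: W@(3,2) -> caps B=0 W=0
Move 3: B@(0,3) -> caps B=0 W=0
Move 4: W@(3,3) -> caps B=0 W=0
Move 5: B@(1,0) -> caps B=0 W=0
Move 6: W@(0,2) -> caps B=0 W=0
Move 7: B@(1,2) -> caps B=1 W=0
Move 8: W@(2,1) -> caps B=1 W=0
Move 9: B@(3,0) -> caps B=1 W=0
Move 10: W@(3,1) -> caps B=1 W=0
Move 11: B@(2,3) -> caps B=1 W=0
Move 12: W@(2,2) -> caps B=1 W=0

Answer: 1 0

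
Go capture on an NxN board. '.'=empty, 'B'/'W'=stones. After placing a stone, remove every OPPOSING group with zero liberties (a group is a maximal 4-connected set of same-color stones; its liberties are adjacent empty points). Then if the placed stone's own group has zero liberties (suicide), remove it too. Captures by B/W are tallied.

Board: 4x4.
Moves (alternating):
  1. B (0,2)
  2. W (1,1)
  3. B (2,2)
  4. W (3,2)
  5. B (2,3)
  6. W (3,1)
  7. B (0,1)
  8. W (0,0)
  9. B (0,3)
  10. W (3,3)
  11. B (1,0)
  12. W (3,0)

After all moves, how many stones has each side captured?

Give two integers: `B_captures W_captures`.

Move 1: B@(0,2) -> caps B=0 W=0
Move 2: W@(1,1) -> caps B=0 W=0
Move 3: B@(2,2) -> caps B=0 W=0
Move 4: W@(3,2) -> caps B=0 W=0
Move 5: B@(2,3) -> caps B=0 W=0
Move 6: W@(3,1) -> caps B=0 W=0
Move 7: B@(0,1) -> caps B=0 W=0
Move 8: W@(0,0) -> caps B=0 W=0
Move 9: B@(0,3) -> caps B=0 W=0
Move 10: W@(3,3) -> caps B=0 W=0
Move 11: B@(1,0) -> caps B=1 W=0
Move 12: W@(3,0) -> caps B=1 W=0

Answer: 1 0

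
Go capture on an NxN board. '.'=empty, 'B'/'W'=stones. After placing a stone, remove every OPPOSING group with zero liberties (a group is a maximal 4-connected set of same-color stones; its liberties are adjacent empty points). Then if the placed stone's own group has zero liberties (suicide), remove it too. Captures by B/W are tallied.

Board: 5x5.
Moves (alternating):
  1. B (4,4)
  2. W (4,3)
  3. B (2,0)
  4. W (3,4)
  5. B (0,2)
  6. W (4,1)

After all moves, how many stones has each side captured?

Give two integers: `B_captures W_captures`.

Answer: 0 1

Derivation:
Move 1: B@(4,4) -> caps B=0 W=0
Move 2: W@(4,3) -> caps B=0 W=0
Move 3: B@(2,0) -> caps B=0 W=0
Move 4: W@(3,4) -> caps B=0 W=1
Move 5: B@(0,2) -> caps B=0 W=1
Move 6: W@(4,1) -> caps B=0 W=1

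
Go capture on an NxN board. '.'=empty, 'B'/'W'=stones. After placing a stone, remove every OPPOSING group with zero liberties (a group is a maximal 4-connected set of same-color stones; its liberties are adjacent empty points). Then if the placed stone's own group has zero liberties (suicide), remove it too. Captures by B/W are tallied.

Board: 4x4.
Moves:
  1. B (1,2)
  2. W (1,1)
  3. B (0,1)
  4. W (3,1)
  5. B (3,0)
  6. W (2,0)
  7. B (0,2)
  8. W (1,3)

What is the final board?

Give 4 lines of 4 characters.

Answer: .BB.
.WBW
W...
.W..

Derivation:
Move 1: B@(1,2) -> caps B=0 W=0
Move 2: W@(1,1) -> caps B=0 W=0
Move 3: B@(0,1) -> caps B=0 W=0
Move 4: W@(3,1) -> caps B=0 W=0
Move 5: B@(3,0) -> caps B=0 W=0
Move 6: W@(2,0) -> caps B=0 W=1
Move 7: B@(0,2) -> caps B=0 W=1
Move 8: W@(1,3) -> caps B=0 W=1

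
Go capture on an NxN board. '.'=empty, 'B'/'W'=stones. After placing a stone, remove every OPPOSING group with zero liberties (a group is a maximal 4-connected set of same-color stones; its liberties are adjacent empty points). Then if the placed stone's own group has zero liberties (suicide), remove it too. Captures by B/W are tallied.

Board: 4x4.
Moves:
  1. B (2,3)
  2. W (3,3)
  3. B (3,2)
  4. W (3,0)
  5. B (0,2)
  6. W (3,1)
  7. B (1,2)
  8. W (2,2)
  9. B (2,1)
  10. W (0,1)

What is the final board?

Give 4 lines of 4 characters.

Answer: .WB.
..B.
.B.B
WWB.

Derivation:
Move 1: B@(2,3) -> caps B=0 W=0
Move 2: W@(3,3) -> caps B=0 W=0
Move 3: B@(3,2) -> caps B=1 W=0
Move 4: W@(3,0) -> caps B=1 W=0
Move 5: B@(0,2) -> caps B=1 W=0
Move 6: W@(3,1) -> caps B=1 W=0
Move 7: B@(1,2) -> caps B=1 W=0
Move 8: W@(2,2) -> caps B=1 W=0
Move 9: B@(2,1) -> caps B=2 W=0
Move 10: W@(0,1) -> caps B=2 W=0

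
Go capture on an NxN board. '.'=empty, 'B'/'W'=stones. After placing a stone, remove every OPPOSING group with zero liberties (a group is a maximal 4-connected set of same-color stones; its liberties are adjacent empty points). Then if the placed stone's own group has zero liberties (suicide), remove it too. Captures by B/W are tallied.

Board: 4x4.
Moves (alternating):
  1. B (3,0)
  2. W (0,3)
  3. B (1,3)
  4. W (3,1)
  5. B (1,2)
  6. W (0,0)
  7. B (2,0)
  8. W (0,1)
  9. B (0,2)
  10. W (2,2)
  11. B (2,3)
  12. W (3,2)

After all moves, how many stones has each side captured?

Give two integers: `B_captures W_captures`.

Move 1: B@(3,0) -> caps B=0 W=0
Move 2: W@(0,3) -> caps B=0 W=0
Move 3: B@(1,3) -> caps B=0 W=0
Move 4: W@(3,1) -> caps B=0 W=0
Move 5: B@(1,2) -> caps B=0 W=0
Move 6: W@(0,0) -> caps B=0 W=0
Move 7: B@(2,0) -> caps B=0 W=0
Move 8: W@(0,1) -> caps B=0 W=0
Move 9: B@(0,2) -> caps B=1 W=0
Move 10: W@(2,2) -> caps B=1 W=0
Move 11: B@(2,3) -> caps B=1 W=0
Move 12: W@(3,2) -> caps B=1 W=0

Answer: 1 0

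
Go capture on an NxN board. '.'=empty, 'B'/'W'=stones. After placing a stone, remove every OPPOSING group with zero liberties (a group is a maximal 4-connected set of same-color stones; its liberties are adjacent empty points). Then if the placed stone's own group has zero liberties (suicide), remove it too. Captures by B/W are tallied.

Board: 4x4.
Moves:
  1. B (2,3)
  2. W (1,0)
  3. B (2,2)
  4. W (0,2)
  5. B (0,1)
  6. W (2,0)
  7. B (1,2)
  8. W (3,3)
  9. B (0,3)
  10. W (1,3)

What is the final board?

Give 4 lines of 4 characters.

Move 1: B@(2,3) -> caps B=0 W=0
Move 2: W@(1,0) -> caps B=0 W=0
Move 3: B@(2,2) -> caps B=0 W=0
Move 4: W@(0,2) -> caps B=0 W=0
Move 5: B@(0,1) -> caps B=0 W=0
Move 6: W@(2,0) -> caps B=0 W=0
Move 7: B@(1,2) -> caps B=0 W=0
Move 8: W@(3,3) -> caps B=0 W=0
Move 9: B@(0,3) -> caps B=1 W=0
Move 10: W@(1,3) -> caps B=1 W=0

Answer: .B.B
W.B.
W.BB
...W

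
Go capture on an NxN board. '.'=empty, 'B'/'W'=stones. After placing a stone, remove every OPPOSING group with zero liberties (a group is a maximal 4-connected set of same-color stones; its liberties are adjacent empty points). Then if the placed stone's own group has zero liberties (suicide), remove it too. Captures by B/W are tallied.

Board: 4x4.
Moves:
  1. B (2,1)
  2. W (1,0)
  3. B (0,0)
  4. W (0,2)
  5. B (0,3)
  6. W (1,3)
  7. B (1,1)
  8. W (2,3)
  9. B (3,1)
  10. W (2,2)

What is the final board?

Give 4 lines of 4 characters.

Answer: B.W.
WB.W
.BWW
.B..

Derivation:
Move 1: B@(2,1) -> caps B=0 W=0
Move 2: W@(1,0) -> caps B=0 W=0
Move 3: B@(0,0) -> caps B=0 W=0
Move 4: W@(0,2) -> caps B=0 W=0
Move 5: B@(0,3) -> caps B=0 W=0
Move 6: W@(1,3) -> caps B=0 W=1
Move 7: B@(1,1) -> caps B=0 W=1
Move 8: W@(2,3) -> caps B=0 W=1
Move 9: B@(3,1) -> caps B=0 W=1
Move 10: W@(2,2) -> caps B=0 W=1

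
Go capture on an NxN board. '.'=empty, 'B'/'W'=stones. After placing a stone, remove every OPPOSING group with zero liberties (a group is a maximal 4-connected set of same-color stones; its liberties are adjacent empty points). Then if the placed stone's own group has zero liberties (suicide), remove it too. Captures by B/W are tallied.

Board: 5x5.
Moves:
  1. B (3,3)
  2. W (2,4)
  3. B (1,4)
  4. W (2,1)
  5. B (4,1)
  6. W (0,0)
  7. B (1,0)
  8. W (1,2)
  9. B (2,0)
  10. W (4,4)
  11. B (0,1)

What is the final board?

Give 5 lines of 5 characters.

Move 1: B@(3,3) -> caps B=0 W=0
Move 2: W@(2,4) -> caps B=0 W=0
Move 3: B@(1,4) -> caps B=0 W=0
Move 4: W@(2,1) -> caps B=0 W=0
Move 5: B@(4,1) -> caps B=0 W=0
Move 6: W@(0,0) -> caps B=0 W=0
Move 7: B@(1,0) -> caps B=0 W=0
Move 8: W@(1,2) -> caps B=0 W=0
Move 9: B@(2,0) -> caps B=0 W=0
Move 10: W@(4,4) -> caps B=0 W=0
Move 11: B@(0,1) -> caps B=1 W=0

Answer: .B...
B.W.B
BW..W
...B.
.B..W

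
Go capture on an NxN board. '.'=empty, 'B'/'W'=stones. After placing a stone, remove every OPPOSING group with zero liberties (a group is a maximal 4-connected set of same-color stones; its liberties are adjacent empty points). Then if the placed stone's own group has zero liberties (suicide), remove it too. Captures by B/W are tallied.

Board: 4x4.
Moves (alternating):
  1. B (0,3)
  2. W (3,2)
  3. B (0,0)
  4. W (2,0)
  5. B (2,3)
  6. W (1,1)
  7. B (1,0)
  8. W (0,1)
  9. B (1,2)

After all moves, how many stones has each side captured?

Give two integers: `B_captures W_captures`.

Move 1: B@(0,3) -> caps B=0 W=0
Move 2: W@(3,2) -> caps B=0 W=0
Move 3: B@(0,0) -> caps B=0 W=0
Move 4: W@(2,0) -> caps B=0 W=0
Move 5: B@(2,3) -> caps B=0 W=0
Move 6: W@(1,1) -> caps B=0 W=0
Move 7: B@(1,0) -> caps B=0 W=0
Move 8: W@(0,1) -> caps B=0 W=2
Move 9: B@(1,2) -> caps B=0 W=2

Answer: 0 2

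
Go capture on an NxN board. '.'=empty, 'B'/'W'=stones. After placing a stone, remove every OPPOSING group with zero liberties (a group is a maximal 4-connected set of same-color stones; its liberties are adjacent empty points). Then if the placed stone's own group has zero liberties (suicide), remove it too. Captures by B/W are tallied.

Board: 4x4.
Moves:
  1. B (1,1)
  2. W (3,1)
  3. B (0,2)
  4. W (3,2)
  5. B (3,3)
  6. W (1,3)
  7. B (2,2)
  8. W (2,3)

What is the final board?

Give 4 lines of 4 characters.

Move 1: B@(1,1) -> caps B=0 W=0
Move 2: W@(3,1) -> caps B=0 W=0
Move 3: B@(0,2) -> caps B=0 W=0
Move 4: W@(3,2) -> caps B=0 W=0
Move 5: B@(3,3) -> caps B=0 W=0
Move 6: W@(1,3) -> caps B=0 W=0
Move 7: B@(2,2) -> caps B=0 W=0
Move 8: W@(2,3) -> caps B=0 W=1

Answer: ..B.
.B.W
..BW
.WW.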